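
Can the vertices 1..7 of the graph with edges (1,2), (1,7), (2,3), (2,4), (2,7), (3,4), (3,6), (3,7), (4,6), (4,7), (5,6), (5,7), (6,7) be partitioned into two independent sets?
No (odd cycle of length 3: 7 -> 1 -> 2 -> 7)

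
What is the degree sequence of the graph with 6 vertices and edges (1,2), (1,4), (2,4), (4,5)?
[3, 2, 2, 1, 0, 0] (degrees: deg(1)=2, deg(2)=2, deg(3)=0, deg(4)=3, deg(5)=1, deg(6)=0)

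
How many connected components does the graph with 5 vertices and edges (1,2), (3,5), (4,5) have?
2 (components: {1, 2}, {3, 4, 5})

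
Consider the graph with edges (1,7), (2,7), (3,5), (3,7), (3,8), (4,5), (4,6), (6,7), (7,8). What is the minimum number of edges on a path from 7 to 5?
2 (path: 7 -> 3 -> 5, 2 edges)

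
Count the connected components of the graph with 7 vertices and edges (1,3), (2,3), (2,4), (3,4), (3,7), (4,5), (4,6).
1 (components: {1, 2, 3, 4, 5, 6, 7})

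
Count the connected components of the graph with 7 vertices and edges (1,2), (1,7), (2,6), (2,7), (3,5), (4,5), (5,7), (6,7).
1 (components: {1, 2, 3, 4, 5, 6, 7})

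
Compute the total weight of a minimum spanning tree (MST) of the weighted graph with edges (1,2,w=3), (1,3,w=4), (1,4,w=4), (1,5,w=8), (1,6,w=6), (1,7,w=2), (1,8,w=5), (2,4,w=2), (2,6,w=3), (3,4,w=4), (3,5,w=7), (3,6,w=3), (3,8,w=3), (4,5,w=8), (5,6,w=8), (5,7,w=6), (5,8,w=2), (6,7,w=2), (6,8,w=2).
16 (MST edges: (1,2,w=3), (1,7,w=2), (2,4,w=2), (3,6,w=3), (5,8,w=2), (6,7,w=2), (6,8,w=2); sum of weights 3 + 2 + 2 + 3 + 2 + 2 + 2 = 16)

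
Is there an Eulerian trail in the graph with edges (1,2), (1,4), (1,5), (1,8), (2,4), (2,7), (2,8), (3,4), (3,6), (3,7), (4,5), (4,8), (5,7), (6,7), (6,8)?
No (4 vertices have odd degree: {3, 4, 5, 6}; Eulerian path requires 0 or 2)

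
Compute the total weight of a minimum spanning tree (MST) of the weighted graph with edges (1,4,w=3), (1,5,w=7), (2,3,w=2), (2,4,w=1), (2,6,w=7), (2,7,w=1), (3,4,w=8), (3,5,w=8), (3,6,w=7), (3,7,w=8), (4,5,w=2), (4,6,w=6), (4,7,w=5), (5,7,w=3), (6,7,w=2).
11 (MST edges: (1,4,w=3), (2,3,w=2), (2,4,w=1), (2,7,w=1), (4,5,w=2), (6,7,w=2); sum of weights 3 + 2 + 1 + 1 + 2 + 2 = 11)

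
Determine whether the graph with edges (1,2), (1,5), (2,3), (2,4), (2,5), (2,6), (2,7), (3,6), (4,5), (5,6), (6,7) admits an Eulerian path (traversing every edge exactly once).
Yes — and in fact it has an Eulerian circuit (the graph is connected and all 7 vertices have even degree)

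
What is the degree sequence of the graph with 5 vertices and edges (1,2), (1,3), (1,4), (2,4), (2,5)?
[3, 3, 2, 1, 1] (degrees: deg(1)=3, deg(2)=3, deg(3)=1, deg(4)=2, deg(5)=1)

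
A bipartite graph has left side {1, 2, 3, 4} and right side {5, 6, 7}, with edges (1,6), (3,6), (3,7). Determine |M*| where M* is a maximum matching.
2 (matching: (1,6), (3,7); upper bound min(|L|,|R|) = min(4,3) = 3)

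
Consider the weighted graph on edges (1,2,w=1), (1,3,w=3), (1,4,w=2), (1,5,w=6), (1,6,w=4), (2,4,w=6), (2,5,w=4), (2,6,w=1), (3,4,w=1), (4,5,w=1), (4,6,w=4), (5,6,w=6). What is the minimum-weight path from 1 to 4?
2 (path: 1 -> 4; weights 2 = 2)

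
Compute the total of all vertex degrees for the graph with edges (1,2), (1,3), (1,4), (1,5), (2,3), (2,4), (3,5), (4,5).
16 (handshake: sum of degrees = 2|E| = 2 x 8 = 16)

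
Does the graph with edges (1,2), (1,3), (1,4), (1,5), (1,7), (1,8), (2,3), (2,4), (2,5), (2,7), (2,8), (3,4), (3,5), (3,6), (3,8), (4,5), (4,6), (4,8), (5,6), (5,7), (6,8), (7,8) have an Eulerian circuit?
Yes (the graph is connected and all 8 vertices have even degree)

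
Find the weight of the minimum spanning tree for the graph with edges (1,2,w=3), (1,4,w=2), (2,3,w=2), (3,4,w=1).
5 (MST edges: (1,4,w=2), (2,3,w=2), (3,4,w=1); sum of weights 2 + 2 + 1 = 5)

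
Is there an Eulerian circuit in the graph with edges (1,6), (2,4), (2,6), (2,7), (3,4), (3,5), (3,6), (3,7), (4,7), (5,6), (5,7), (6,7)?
No (6 vertices have odd degree: {1, 2, 4, 5, 6, 7}; Eulerian circuit requires 0)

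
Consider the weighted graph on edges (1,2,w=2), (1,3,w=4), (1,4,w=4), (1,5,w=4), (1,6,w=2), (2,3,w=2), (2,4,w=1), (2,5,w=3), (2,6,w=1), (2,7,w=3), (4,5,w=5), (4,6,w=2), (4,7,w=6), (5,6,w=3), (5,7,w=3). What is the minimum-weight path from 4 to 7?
4 (path: 4 -> 2 -> 7; weights 1 + 3 = 4)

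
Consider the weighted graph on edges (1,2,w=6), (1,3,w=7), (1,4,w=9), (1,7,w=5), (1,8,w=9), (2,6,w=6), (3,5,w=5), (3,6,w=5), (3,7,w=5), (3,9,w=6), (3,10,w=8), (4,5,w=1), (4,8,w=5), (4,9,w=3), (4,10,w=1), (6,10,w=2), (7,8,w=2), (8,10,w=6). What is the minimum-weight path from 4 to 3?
6 (path: 4 -> 5 -> 3; weights 1 + 5 = 6)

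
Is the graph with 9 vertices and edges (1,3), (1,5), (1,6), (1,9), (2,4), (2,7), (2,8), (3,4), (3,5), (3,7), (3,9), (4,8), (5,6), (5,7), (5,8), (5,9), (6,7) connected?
Yes (BFS from 1 visits [1, 3, 5, 6, 9, 4, 7, 8, 2] — all 9 vertices reached)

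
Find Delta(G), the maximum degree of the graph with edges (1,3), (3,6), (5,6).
2 (attained at vertices 3, 6)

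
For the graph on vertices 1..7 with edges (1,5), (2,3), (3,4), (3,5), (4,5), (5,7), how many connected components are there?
2 (components: {1, 2, 3, 4, 5, 7}, {6})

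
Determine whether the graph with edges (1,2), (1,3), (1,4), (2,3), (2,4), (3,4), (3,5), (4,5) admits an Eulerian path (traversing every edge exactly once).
Yes (the graph is connected and exactly 2 vertices have odd degree: {1, 2}; any Eulerian path must start and end at those)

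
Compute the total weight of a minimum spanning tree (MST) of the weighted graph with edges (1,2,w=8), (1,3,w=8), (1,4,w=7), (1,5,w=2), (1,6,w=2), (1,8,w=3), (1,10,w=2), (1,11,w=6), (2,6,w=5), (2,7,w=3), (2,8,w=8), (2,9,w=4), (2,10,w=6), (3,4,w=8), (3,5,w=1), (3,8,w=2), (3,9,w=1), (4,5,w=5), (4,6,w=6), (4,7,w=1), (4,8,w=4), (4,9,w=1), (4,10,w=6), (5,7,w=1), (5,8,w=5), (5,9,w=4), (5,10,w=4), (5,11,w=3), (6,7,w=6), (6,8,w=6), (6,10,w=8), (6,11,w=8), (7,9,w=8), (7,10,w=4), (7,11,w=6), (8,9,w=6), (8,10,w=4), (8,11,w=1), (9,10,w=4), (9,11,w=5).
16 (MST edges: (1,5,w=2), (1,6,w=2), (1,10,w=2), (2,7,w=3), (3,5,w=1), (3,8,w=2), (3,9,w=1), (4,7,w=1), (4,9,w=1), (8,11,w=1); sum of weights 2 + 2 + 2 + 3 + 1 + 2 + 1 + 1 + 1 + 1 = 16)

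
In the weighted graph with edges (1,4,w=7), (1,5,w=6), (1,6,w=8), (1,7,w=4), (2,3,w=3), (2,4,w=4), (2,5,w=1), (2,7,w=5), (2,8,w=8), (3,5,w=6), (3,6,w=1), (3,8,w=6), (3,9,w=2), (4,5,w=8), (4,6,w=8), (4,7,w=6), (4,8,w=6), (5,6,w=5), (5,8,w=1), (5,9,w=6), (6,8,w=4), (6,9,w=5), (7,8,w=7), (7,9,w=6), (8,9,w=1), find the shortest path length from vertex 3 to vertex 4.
7 (path: 3 -> 2 -> 4; weights 3 + 4 = 7)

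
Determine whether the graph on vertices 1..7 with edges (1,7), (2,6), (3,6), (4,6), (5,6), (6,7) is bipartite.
Yes. Partition: {1, 6}, {2, 3, 4, 5, 7}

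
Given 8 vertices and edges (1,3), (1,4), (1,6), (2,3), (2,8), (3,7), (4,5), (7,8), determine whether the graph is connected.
Yes (BFS from 1 visits [1, 3, 4, 6, 2, 7, 5, 8] — all 8 vertices reached)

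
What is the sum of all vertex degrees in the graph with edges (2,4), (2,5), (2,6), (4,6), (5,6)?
10 (handshake: sum of degrees = 2|E| = 2 x 5 = 10)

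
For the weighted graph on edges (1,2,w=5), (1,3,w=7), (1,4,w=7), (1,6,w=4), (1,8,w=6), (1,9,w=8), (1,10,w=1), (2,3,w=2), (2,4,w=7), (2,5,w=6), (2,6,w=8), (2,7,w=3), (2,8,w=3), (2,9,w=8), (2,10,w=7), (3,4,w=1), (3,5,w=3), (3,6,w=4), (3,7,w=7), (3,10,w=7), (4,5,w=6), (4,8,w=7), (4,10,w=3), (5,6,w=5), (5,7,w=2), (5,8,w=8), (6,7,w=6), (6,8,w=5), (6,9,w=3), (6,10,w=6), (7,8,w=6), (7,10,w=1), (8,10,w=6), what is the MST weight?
20 (MST edges: (1,6,w=4), (1,10,w=1), (2,3,w=2), (2,7,w=3), (2,8,w=3), (3,4,w=1), (5,7,w=2), (6,9,w=3), (7,10,w=1); sum of weights 4 + 1 + 2 + 3 + 3 + 1 + 2 + 3 + 1 = 20)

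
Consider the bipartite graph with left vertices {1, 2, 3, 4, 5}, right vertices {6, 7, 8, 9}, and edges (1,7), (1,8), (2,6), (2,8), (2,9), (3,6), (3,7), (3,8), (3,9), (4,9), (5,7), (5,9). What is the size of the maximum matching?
4 (matching: (1,8), (2,9), (3,6), (5,7); upper bound min(|L|,|R|) = min(5,4) = 4)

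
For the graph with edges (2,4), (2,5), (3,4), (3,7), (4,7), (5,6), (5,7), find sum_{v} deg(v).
14 (handshake: sum of degrees = 2|E| = 2 x 7 = 14)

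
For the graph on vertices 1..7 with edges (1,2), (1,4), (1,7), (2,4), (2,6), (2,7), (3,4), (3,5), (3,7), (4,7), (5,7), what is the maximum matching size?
3 (matching: (2,6), (3,4), (5,7); upper bound floor(n/2) = floor(7/2) = 3)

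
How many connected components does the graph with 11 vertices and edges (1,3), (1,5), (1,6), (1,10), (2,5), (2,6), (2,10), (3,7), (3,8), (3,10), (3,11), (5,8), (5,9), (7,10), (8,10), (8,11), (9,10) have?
2 (components: {1, 2, 3, 5, 6, 7, 8, 9, 10, 11}, {4})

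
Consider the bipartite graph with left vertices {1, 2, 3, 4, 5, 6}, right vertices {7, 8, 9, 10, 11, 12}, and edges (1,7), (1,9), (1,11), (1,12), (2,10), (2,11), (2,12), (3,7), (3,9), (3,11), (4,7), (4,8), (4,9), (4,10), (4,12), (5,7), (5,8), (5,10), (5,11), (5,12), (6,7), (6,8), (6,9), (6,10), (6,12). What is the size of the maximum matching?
6 (matching: (1,12), (2,11), (3,9), (4,10), (5,8), (6,7); upper bound min(|L|,|R|) = min(6,6) = 6)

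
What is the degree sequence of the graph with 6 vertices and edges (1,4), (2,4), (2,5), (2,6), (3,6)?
[3, 2, 2, 1, 1, 1] (degrees: deg(1)=1, deg(2)=3, deg(3)=1, deg(4)=2, deg(5)=1, deg(6)=2)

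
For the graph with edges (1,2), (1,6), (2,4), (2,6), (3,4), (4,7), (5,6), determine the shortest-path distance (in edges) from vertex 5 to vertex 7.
4 (path: 5 -> 6 -> 2 -> 4 -> 7, 4 edges)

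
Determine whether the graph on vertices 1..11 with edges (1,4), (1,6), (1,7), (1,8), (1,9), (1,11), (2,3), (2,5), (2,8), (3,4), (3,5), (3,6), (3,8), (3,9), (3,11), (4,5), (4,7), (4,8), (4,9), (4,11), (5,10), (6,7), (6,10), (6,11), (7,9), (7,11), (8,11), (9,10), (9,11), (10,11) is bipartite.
No (odd cycle of length 3: 4 -> 1 -> 7 -> 4)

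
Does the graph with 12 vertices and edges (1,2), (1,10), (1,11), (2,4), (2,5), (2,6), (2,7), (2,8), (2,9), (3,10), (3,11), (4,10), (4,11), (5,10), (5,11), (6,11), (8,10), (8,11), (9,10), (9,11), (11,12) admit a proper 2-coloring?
Yes. Partition: {1, 3, 4, 5, 6, 7, 8, 9, 12}, {2, 10, 11}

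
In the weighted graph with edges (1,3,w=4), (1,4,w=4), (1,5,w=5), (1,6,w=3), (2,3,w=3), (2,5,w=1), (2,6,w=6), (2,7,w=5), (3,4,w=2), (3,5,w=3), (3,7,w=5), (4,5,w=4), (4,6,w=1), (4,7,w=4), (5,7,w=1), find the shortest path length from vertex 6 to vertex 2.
6 (path: 6 -> 2; weights 6 = 6)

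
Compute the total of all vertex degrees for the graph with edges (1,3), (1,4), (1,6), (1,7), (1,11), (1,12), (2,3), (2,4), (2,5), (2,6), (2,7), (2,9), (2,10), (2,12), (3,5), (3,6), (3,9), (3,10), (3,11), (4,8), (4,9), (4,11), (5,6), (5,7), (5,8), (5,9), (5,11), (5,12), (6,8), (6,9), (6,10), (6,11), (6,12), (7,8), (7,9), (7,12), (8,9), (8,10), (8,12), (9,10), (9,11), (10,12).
84 (handshake: sum of degrees = 2|E| = 2 x 42 = 84)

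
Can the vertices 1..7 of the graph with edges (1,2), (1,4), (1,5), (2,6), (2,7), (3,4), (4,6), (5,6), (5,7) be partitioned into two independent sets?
Yes. Partition: {1, 3, 6, 7}, {2, 4, 5}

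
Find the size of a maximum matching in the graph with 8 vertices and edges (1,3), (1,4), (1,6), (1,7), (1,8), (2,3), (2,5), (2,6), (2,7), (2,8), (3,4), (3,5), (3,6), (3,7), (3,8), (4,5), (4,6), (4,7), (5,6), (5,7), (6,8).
4 (matching: (1,7), (2,8), (3,6), (4,5); upper bound floor(n/2) = floor(8/2) = 4)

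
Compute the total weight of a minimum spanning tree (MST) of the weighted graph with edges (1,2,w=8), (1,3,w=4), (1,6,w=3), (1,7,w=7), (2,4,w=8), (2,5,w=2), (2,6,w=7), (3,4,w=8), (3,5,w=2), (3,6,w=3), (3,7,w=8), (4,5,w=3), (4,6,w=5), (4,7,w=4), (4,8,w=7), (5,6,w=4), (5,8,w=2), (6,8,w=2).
18 (MST edges: (1,6,w=3), (2,5,w=2), (3,5,w=2), (4,5,w=3), (4,7,w=4), (5,8,w=2), (6,8,w=2); sum of weights 3 + 2 + 2 + 3 + 4 + 2 + 2 = 18)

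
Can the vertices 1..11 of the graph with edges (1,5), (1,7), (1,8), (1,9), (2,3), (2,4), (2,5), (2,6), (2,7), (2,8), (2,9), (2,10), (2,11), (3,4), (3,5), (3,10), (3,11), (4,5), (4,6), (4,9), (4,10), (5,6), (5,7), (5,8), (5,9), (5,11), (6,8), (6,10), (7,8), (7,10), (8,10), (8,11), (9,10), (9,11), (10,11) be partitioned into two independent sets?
No (odd cycle of length 3: 9 -> 1 -> 5 -> 9)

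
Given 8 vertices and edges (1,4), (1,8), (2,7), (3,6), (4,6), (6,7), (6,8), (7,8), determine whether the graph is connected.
No, it has 2 components: {1, 2, 3, 4, 6, 7, 8}, {5}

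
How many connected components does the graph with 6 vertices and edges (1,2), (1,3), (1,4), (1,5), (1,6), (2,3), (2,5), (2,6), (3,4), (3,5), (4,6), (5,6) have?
1 (components: {1, 2, 3, 4, 5, 6})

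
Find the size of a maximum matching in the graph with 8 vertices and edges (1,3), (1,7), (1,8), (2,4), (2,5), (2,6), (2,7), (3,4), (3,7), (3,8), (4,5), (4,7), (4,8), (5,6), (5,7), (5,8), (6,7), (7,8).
4 (matching: (1,3), (2,6), (4,7), (5,8); upper bound floor(n/2) = floor(8/2) = 4)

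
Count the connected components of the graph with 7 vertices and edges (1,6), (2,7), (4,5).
4 (components: {1, 6}, {2, 7}, {3}, {4, 5})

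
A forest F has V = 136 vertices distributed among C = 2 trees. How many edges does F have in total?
134 (Each of the 2 component trees on V_i vertices has V_i - 1 edges; summing gives V - C = 136 - 2 = 134)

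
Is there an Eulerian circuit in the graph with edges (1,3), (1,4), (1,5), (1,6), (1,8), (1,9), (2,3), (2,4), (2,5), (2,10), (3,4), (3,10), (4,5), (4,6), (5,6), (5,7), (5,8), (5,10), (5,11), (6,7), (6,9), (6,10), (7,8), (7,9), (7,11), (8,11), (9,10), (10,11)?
No (2 vertices have odd degree: {4, 7}; Eulerian circuit requires 0)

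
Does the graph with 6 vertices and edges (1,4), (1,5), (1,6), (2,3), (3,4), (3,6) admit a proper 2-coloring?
Yes. Partition: {1, 3}, {2, 4, 5, 6}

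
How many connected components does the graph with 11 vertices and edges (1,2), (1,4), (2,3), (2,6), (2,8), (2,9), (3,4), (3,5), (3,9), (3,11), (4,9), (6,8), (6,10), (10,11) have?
2 (components: {1, 2, 3, 4, 5, 6, 8, 9, 10, 11}, {7})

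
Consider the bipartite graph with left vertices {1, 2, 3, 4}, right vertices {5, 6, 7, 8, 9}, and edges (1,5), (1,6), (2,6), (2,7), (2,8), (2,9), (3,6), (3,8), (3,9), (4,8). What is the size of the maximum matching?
4 (matching: (1,6), (2,7), (3,9), (4,8); upper bound min(|L|,|R|) = min(4,5) = 4)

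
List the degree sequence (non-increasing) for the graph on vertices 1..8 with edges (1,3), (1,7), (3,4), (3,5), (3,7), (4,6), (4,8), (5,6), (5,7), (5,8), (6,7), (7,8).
[5, 4, 4, 3, 3, 3, 2, 0] (degrees: deg(1)=2, deg(2)=0, deg(3)=4, deg(4)=3, deg(5)=4, deg(6)=3, deg(7)=5, deg(8)=3)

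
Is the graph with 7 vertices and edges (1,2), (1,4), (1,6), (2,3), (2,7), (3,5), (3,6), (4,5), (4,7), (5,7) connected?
Yes (BFS from 1 visits [1, 2, 4, 6, 3, 7, 5] — all 7 vertices reached)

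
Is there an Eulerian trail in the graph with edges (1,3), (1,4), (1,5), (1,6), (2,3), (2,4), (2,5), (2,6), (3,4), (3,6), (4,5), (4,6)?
Yes (the graph is connected and exactly 2 vertices have odd degree: {4, 5}; any Eulerian path must start and end at those)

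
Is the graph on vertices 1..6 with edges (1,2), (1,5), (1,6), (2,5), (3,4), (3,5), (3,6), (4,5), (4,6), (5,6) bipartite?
No (odd cycle of length 3: 5 -> 1 -> 6 -> 5)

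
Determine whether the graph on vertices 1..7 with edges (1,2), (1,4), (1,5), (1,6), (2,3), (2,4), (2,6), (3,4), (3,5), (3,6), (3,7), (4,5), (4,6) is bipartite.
No (odd cycle of length 3: 4 -> 1 -> 5 -> 4)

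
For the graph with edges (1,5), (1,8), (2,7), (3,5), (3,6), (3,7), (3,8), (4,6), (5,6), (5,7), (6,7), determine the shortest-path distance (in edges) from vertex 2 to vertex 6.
2 (path: 2 -> 7 -> 6, 2 edges)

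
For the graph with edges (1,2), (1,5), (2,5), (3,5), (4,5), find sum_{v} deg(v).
10 (handshake: sum of degrees = 2|E| = 2 x 5 = 10)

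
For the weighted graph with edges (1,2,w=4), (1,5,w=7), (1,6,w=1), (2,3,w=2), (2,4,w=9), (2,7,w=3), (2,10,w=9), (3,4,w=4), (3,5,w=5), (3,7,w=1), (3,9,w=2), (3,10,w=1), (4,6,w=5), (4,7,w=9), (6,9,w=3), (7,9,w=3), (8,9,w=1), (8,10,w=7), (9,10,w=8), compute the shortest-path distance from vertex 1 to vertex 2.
4 (path: 1 -> 2; weights 4 = 4)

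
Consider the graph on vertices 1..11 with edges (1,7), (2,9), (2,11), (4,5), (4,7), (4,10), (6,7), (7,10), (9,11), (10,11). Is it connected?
No, it has 3 components: {1, 2, 4, 5, 6, 7, 9, 10, 11}, {3}, {8}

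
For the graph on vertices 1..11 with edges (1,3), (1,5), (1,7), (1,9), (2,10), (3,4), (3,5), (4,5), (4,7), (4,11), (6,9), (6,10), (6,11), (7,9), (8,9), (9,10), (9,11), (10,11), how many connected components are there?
1 (components: {1, 2, 3, 4, 5, 6, 7, 8, 9, 10, 11})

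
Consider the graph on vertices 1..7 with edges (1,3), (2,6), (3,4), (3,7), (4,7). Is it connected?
No, it has 3 components: {1, 3, 4, 7}, {2, 6}, {5}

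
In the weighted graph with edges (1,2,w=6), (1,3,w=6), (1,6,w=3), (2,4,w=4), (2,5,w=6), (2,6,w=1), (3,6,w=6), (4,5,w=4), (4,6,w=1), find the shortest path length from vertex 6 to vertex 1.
3 (path: 6 -> 1; weights 3 = 3)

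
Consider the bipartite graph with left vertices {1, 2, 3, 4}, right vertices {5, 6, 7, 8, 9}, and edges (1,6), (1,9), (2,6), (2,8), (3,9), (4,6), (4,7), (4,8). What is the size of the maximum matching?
4 (matching: (1,6), (2,8), (3,9), (4,7); upper bound min(|L|,|R|) = min(4,5) = 4)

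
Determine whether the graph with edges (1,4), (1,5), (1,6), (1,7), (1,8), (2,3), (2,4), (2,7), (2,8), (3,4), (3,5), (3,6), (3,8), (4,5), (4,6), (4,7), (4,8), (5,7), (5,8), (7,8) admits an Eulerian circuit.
No (6 vertices have odd degree: {1, 3, 4, 5, 6, 7}; Eulerian circuit requires 0)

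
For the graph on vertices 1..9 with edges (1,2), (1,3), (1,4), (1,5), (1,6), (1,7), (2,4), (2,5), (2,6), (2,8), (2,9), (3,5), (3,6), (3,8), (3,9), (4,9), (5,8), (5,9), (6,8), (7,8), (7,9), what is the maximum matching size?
4 (matching: (1,7), (3,6), (4,9), (5,8); upper bound floor(n/2) = floor(9/2) = 4)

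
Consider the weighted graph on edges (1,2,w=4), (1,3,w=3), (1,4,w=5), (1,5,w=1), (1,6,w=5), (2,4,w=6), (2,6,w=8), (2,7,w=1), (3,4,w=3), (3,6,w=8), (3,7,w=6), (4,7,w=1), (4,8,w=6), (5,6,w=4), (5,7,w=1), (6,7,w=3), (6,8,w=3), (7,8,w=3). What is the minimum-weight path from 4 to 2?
2 (path: 4 -> 7 -> 2; weights 1 + 1 = 2)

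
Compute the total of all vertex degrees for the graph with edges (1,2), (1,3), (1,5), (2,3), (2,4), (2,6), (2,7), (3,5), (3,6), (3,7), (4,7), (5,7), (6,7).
26 (handshake: sum of degrees = 2|E| = 2 x 13 = 26)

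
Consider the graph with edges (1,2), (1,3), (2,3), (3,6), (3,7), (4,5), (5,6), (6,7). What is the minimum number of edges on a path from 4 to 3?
3 (path: 4 -> 5 -> 6 -> 3, 3 edges)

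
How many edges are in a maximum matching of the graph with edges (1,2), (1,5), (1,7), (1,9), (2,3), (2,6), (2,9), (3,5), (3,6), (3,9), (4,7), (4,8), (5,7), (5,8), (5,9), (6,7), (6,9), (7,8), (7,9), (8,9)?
4 (matching: (1,5), (2,6), (4,8), (7,9); upper bound floor(n/2) = floor(9/2) = 4)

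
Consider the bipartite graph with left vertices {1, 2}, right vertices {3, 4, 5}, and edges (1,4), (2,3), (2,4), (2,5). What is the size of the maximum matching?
2 (matching: (1,4), (2,5); upper bound min(|L|,|R|) = min(2,3) = 2)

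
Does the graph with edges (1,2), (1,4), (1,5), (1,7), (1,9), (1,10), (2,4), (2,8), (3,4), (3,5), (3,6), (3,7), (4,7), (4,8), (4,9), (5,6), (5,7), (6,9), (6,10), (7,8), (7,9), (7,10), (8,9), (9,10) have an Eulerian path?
Yes (the graph is connected and exactly 2 vertices have odd degree: {2, 7}; any Eulerian path must start and end at those)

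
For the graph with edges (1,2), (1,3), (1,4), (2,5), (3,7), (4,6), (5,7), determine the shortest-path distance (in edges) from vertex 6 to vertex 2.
3 (path: 6 -> 4 -> 1 -> 2, 3 edges)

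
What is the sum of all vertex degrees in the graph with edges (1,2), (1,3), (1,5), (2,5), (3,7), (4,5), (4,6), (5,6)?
16 (handshake: sum of degrees = 2|E| = 2 x 8 = 16)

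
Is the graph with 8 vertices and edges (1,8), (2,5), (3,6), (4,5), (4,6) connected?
No, it has 3 components: {1, 8}, {2, 3, 4, 5, 6}, {7}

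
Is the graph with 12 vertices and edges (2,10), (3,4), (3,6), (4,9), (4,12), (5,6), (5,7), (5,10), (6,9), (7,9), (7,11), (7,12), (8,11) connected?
No, it has 2 components: {1}, {2, 3, 4, 5, 6, 7, 8, 9, 10, 11, 12}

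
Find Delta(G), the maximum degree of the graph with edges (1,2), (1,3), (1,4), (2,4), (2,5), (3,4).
3 (attained at vertices 1, 2, 4)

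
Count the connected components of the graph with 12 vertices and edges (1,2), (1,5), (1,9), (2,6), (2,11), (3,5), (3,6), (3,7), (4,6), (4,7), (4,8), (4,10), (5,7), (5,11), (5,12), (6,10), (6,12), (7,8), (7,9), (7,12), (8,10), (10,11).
1 (components: {1, 2, 3, 4, 5, 6, 7, 8, 9, 10, 11, 12})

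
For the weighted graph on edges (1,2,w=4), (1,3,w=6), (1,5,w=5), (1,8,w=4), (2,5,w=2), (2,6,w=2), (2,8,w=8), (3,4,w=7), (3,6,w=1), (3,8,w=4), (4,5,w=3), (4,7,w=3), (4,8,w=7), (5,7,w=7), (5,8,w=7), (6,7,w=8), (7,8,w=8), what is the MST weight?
19 (MST edges: (1,2,w=4), (1,8,w=4), (2,5,w=2), (2,6,w=2), (3,6,w=1), (4,5,w=3), (4,7,w=3); sum of weights 4 + 4 + 2 + 2 + 1 + 3 + 3 = 19)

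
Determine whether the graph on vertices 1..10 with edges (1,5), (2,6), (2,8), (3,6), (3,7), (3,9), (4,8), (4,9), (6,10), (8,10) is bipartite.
Yes. Partition: {1, 2, 3, 4, 10}, {5, 6, 7, 8, 9}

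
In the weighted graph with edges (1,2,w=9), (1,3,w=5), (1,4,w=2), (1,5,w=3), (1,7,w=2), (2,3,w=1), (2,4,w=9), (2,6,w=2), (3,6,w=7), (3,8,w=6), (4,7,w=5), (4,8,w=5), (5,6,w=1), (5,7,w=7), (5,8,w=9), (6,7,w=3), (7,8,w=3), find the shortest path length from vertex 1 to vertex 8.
5 (path: 1 -> 7 -> 8; weights 2 + 3 = 5)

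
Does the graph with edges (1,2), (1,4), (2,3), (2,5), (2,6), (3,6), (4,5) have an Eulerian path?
Yes — and in fact it has an Eulerian circuit (the graph is connected and all 6 vertices have even degree)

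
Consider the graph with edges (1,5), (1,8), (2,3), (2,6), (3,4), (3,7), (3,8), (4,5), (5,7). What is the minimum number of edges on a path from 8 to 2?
2 (path: 8 -> 3 -> 2, 2 edges)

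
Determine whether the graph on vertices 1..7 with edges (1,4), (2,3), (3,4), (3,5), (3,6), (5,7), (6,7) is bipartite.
Yes. Partition: {1, 3, 7}, {2, 4, 5, 6}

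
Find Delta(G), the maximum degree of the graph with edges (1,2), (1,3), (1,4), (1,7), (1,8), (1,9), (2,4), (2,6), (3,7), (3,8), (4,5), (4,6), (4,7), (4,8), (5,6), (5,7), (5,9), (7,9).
6 (attained at vertices 1, 4)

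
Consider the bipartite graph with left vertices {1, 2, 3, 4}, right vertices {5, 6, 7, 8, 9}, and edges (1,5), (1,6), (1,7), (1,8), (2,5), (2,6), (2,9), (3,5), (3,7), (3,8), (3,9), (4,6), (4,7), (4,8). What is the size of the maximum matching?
4 (matching: (1,8), (2,9), (3,7), (4,6); upper bound min(|L|,|R|) = min(4,5) = 4)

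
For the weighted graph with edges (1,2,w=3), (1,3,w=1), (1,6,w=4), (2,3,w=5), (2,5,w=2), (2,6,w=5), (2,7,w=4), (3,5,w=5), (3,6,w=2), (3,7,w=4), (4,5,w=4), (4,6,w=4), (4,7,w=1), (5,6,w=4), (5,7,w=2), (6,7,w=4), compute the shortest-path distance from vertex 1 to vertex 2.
3 (path: 1 -> 2; weights 3 = 3)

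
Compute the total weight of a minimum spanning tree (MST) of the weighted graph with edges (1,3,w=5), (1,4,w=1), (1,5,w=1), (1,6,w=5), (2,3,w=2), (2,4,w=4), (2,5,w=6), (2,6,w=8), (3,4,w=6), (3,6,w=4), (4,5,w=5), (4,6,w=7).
12 (MST edges: (1,4,w=1), (1,5,w=1), (2,3,w=2), (2,4,w=4), (3,6,w=4); sum of weights 1 + 1 + 2 + 4 + 4 = 12)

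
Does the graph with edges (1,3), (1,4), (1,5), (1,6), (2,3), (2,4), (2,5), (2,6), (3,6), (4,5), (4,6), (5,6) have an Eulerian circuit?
No (2 vertices have odd degree: {3, 6}; Eulerian circuit requires 0)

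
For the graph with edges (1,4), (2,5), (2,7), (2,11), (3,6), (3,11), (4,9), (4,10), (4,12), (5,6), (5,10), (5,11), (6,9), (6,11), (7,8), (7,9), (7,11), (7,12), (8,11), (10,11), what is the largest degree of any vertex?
7 (attained at vertex 11)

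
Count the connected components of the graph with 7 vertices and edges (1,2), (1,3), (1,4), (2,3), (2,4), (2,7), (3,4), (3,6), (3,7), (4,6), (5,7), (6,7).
1 (components: {1, 2, 3, 4, 5, 6, 7})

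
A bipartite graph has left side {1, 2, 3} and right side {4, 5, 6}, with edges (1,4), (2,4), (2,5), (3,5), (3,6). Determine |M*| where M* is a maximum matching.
3 (matching: (1,4), (2,5), (3,6); upper bound min(|L|,|R|) = min(3,3) = 3)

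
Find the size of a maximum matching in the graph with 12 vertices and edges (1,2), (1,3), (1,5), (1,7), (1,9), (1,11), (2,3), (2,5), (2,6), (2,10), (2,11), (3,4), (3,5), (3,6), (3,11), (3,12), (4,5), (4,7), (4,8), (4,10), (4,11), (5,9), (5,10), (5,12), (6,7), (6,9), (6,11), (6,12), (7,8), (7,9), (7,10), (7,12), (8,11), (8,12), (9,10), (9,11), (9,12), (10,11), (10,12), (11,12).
6 (matching: (1,11), (2,6), (3,4), (5,9), (7,8), (10,12); upper bound floor(n/2) = floor(12/2) = 6)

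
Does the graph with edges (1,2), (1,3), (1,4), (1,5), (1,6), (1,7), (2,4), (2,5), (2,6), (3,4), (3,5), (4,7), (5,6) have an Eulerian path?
Yes (the graph is connected and exactly 2 vertices have odd degree: {3, 6}; any Eulerian path must start and end at those)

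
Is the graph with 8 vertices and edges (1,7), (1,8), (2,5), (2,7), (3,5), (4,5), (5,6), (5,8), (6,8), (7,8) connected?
Yes (BFS from 1 visits [1, 7, 8, 2, 5, 6, 3, 4] — all 8 vertices reached)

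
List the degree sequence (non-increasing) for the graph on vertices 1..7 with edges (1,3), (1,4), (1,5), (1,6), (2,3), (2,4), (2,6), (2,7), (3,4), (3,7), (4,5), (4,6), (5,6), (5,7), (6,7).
[5, 5, 4, 4, 4, 4, 4] (degrees: deg(1)=4, deg(2)=4, deg(3)=4, deg(4)=5, deg(5)=4, deg(6)=5, deg(7)=4)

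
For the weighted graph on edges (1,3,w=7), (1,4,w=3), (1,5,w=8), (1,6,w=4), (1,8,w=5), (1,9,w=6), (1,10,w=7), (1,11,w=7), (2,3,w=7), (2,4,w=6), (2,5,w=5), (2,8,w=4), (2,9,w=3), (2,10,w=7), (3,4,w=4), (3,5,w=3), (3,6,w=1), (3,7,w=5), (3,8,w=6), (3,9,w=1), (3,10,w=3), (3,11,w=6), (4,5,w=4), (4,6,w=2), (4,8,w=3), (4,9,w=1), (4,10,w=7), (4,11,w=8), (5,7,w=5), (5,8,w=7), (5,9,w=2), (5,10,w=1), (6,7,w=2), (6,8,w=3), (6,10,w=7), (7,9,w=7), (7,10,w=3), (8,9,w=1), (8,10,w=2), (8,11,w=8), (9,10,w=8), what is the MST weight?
21 (MST edges: (1,4,w=3), (2,9,w=3), (3,6,w=1), (3,9,w=1), (3,11,w=6), (4,9,w=1), (5,9,w=2), (5,10,w=1), (6,7,w=2), (8,9,w=1); sum of weights 3 + 3 + 1 + 1 + 6 + 1 + 2 + 1 + 2 + 1 = 21)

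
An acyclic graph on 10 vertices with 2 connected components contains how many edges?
8 (Each of the 2 component trees on V_i vertices has V_i - 1 edges; summing gives V - C = 10 - 2 = 8)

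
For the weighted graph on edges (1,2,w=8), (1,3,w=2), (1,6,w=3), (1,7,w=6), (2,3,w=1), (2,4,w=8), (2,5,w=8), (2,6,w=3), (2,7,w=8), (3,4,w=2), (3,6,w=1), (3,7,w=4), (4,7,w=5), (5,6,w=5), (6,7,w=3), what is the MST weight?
14 (MST edges: (1,3,w=2), (2,3,w=1), (3,4,w=2), (3,6,w=1), (5,6,w=5), (6,7,w=3); sum of weights 2 + 1 + 2 + 1 + 5 + 3 = 14)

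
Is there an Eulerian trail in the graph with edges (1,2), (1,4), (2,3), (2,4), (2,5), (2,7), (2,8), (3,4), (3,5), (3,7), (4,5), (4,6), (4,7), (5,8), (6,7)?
Yes — and in fact it has an Eulerian circuit (the graph is connected and all 8 vertices have even degree)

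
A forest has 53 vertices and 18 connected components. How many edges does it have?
35 (Each of the 18 component trees on V_i vertices has V_i - 1 edges; summing gives V - C = 53 - 18 = 35)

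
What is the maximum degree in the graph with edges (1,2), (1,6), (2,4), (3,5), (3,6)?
2 (attained at vertices 1, 2, 3, 6)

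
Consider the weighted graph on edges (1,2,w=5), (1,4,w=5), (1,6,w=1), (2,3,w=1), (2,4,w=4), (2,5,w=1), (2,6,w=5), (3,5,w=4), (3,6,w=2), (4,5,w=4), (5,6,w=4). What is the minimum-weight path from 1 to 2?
4 (path: 1 -> 6 -> 3 -> 2; weights 1 + 2 + 1 = 4)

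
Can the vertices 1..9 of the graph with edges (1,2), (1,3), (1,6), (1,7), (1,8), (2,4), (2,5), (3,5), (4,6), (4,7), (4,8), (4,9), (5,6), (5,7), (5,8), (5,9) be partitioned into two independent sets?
Yes. Partition: {1, 4, 5}, {2, 3, 6, 7, 8, 9}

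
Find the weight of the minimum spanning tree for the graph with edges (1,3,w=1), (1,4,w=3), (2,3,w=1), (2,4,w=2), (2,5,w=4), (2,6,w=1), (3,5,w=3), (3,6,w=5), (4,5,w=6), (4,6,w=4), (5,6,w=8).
8 (MST edges: (1,3,w=1), (2,3,w=1), (2,4,w=2), (2,6,w=1), (3,5,w=3); sum of weights 1 + 1 + 2 + 1 + 3 = 8)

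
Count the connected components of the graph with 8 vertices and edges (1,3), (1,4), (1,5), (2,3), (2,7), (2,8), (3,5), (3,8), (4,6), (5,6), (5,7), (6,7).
1 (components: {1, 2, 3, 4, 5, 6, 7, 8})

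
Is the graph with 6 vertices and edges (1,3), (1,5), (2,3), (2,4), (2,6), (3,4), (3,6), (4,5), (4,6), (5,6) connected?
Yes (BFS from 1 visits [1, 3, 5, 2, 4, 6] — all 6 vertices reached)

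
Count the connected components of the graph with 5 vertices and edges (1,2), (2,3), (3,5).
2 (components: {1, 2, 3, 5}, {4})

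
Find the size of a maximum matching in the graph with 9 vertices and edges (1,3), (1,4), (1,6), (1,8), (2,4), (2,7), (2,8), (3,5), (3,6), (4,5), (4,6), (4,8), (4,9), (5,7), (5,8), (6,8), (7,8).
4 (matching: (1,6), (2,8), (4,9), (5,7); upper bound floor(n/2) = floor(9/2) = 4)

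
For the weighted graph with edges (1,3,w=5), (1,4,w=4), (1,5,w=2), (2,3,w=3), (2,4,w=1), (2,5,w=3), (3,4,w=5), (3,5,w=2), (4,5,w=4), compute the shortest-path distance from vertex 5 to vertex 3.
2 (path: 5 -> 3; weights 2 = 2)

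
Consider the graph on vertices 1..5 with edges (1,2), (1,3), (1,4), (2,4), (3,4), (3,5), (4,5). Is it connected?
Yes (BFS from 1 visits [1, 2, 3, 4, 5] — all 5 vertices reached)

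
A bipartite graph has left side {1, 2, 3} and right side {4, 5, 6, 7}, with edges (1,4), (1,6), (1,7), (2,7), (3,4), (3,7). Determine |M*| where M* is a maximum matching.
3 (matching: (1,6), (2,7), (3,4); upper bound min(|L|,|R|) = min(3,4) = 3)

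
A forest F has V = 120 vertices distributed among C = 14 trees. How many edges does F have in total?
106 (Each of the 14 component trees on V_i vertices has V_i - 1 edges; summing gives V - C = 120 - 14 = 106)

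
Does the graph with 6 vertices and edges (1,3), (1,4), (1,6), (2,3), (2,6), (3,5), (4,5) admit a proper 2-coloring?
Yes. Partition: {1, 2, 5}, {3, 4, 6}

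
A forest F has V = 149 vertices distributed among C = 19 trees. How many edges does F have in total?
130 (Each of the 19 component trees on V_i vertices has V_i - 1 edges; summing gives V - C = 149 - 19 = 130)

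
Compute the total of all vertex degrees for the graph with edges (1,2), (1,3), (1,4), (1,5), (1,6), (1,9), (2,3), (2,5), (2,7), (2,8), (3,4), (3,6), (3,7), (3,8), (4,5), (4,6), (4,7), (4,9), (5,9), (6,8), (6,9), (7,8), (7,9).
46 (handshake: sum of degrees = 2|E| = 2 x 23 = 46)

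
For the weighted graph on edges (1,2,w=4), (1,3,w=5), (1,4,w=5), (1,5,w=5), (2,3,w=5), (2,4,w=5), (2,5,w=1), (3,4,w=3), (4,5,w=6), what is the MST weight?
13 (MST edges: (1,2,w=4), (1,3,w=5), (2,5,w=1), (3,4,w=3); sum of weights 4 + 5 + 1 + 3 = 13)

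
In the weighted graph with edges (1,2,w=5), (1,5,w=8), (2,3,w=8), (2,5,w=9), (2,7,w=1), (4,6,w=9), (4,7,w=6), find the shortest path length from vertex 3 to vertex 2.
8 (path: 3 -> 2; weights 8 = 8)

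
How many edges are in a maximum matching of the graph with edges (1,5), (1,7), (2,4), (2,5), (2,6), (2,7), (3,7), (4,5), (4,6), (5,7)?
3 (matching: (1,5), (3,7), (4,6); upper bound floor(n/2) = floor(7/2) = 3)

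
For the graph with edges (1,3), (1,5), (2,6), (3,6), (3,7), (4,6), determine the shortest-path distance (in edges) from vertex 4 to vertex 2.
2 (path: 4 -> 6 -> 2, 2 edges)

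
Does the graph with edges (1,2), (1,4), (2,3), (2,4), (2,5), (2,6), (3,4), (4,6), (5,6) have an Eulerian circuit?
No (2 vertices have odd degree: {2, 6}; Eulerian circuit requires 0)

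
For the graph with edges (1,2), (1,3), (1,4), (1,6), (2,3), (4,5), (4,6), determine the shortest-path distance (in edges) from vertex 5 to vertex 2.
3 (path: 5 -> 4 -> 1 -> 2, 3 edges)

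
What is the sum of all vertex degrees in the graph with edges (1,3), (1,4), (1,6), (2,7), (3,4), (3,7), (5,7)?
14 (handshake: sum of degrees = 2|E| = 2 x 7 = 14)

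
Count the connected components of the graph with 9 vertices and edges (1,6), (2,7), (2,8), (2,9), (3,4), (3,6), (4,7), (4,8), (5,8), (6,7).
1 (components: {1, 2, 3, 4, 5, 6, 7, 8, 9})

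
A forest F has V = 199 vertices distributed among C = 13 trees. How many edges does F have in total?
186 (Each of the 13 component trees on V_i vertices has V_i - 1 edges; summing gives V - C = 199 - 13 = 186)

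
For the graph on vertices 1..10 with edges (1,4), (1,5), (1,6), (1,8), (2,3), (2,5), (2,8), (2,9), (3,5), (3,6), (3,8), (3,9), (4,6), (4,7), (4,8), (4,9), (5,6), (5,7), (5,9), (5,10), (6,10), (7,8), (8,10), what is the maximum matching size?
5 (matching: (1,4), (2,9), (3,8), (5,7), (6,10); upper bound floor(n/2) = floor(10/2) = 5)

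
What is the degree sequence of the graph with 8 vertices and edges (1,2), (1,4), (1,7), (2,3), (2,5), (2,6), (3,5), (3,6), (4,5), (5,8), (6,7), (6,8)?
[4, 4, 4, 3, 3, 2, 2, 2] (degrees: deg(1)=3, deg(2)=4, deg(3)=3, deg(4)=2, deg(5)=4, deg(6)=4, deg(7)=2, deg(8)=2)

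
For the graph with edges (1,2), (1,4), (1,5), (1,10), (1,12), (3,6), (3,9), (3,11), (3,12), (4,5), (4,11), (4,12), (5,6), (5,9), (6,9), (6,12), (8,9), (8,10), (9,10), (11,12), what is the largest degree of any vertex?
5 (attained at vertices 1, 9, 12)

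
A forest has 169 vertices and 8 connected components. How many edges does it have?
161 (Each of the 8 component trees on V_i vertices has V_i - 1 edges; summing gives V - C = 169 - 8 = 161)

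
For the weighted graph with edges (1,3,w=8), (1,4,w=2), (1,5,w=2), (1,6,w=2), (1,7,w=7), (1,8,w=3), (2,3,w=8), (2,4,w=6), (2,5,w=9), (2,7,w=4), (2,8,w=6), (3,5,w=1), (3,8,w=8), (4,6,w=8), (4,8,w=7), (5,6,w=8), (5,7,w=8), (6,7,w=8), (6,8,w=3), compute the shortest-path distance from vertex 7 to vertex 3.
9 (path: 7 -> 5 -> 3; weights 8 + 1 = 9)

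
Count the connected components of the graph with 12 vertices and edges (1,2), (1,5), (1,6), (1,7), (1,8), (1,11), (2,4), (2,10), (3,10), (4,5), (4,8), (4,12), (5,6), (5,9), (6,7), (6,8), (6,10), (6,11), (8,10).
1 (components: {1, 2, 3, 4, 5, 6, 7, 8, 9, 10, 11, 12})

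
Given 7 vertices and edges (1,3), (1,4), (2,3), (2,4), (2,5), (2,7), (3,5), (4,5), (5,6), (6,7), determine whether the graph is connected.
Yes (BFS from 1 visits [1, 3, 4, 2, 5, 7, 6] — all 7 vertices reached)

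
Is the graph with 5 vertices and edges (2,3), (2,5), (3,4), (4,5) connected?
No, it has 2 components: {1}, {2, 3, 4, 5}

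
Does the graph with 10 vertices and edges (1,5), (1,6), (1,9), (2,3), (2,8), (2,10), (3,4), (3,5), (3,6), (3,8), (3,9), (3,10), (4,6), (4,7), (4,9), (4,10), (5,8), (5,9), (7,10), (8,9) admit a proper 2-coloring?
No (odd cycle of length 3: 9 -> 1 -> 5 -> 9)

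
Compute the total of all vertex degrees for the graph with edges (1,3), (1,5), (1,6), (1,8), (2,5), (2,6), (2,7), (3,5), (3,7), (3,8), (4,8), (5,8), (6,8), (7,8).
28 (handshake: sum of degrees = 2|E| = 2 x 14 = 28)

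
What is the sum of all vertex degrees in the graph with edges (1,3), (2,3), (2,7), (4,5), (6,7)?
10 (handshake: sum of degrees = 2|E| = 2 x 5 = 10)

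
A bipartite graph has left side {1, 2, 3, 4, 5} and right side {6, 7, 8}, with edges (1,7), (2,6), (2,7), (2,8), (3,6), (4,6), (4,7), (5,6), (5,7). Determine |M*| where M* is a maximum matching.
3 (matching: (1,7), (2,8), (3,6); upper bound min(|L|,|R|) = min(5,3) = 3)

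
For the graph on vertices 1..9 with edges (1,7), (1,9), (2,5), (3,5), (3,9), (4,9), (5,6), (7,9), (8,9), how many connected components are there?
1 (components: {1, 2, 3, 4, 5, 6, 7, 8, 9})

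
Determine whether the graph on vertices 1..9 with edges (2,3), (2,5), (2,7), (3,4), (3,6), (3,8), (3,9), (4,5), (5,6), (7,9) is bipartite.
Yes. Partition: {1, 2, 4, 6, 8, 9}, {3, 5, 7}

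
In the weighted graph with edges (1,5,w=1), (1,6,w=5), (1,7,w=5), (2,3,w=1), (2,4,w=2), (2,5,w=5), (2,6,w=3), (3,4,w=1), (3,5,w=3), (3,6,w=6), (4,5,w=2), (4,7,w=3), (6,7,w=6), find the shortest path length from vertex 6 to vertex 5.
6 (path: 6 -> 1 -> 5; weights 5 + 1 = 6)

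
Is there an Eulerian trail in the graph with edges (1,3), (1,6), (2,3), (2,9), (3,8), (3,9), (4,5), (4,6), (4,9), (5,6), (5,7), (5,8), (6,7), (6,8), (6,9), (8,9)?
Yes (the graph is connected and exactly 2 vertices have odd degree: {4, 9}; any Eulerian path must start and end at those)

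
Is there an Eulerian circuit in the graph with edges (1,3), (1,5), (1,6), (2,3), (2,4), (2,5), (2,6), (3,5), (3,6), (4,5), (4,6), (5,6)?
No (4 vertices have odd degree: {1, 4, 5, 6}; Eulerian circuit requires 0)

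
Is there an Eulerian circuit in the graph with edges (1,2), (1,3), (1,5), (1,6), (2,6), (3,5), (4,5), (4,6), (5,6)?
Yes (the graph is connected and all 6 vertices have even degree)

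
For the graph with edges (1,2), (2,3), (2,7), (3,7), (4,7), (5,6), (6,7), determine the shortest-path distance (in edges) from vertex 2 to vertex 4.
2 (path: 2 -> 7 -> 4, 2 edges)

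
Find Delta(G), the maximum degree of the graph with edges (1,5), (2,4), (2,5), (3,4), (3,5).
3 (attained at vertex 5)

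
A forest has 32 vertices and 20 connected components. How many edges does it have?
12 (Each of the 20 component trees on V_i vertices has V_i - 1 edges; summing gives V - C = 32 - 20 = 12)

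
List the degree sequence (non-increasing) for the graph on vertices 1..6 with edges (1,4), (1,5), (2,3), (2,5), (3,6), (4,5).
[3, 2, 2, 2, 2, 1] (degrees: deg(1)=2, deg(2)=2, deg(3)=2, deg(4)=2, deg(5)=3, deg(6)=1)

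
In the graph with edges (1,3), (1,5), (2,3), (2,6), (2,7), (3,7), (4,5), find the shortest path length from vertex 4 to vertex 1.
2 (path: 4 -> 5 -> 1, 2 edges)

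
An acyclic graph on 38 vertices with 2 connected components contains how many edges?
36 (Each of the 2 component trees on V_i vertices has V_i - 1 edges; summing gives V - C = 38 - 2 = 36)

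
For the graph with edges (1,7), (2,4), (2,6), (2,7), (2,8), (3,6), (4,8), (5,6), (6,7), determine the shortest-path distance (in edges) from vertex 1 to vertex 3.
3 (path: 1 -> 7 -> 6 -> 3, 3 edges)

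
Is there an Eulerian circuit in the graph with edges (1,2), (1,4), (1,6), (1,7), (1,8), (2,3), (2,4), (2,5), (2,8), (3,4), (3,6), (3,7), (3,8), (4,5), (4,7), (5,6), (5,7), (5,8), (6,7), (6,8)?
No (8 vertices have odd degree: {1, 2, 3, 4, 5, 6, 7, 8}; Eulerian circuit requires 0)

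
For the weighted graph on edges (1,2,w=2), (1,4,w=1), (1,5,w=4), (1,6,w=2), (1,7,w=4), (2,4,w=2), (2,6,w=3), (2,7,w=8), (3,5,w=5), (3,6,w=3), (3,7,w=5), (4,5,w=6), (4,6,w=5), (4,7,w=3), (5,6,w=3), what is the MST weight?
14 (MST edges: (1,2,w=2), (1,4,w=1), (1,6,w=2), (3,6,w=3), (4,7,w=3), (5,6,w=3); sum of weights 2 + 1 + 2 + 3 + 3 + 3 = 14)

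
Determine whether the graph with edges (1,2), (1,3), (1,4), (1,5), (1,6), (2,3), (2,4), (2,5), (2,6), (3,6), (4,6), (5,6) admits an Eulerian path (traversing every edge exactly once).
No (6 vertices have odd degree: {1, 2, 3, 4, 5, 6}; Eulerian path requires 0 or 2)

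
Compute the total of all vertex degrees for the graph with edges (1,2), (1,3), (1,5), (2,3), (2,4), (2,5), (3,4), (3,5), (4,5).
18 (handshake: sum of degrees = 2|E| = 2 x 9 = 18)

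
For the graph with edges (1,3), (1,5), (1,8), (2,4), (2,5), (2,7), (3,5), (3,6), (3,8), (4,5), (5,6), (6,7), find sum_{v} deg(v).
24 (handshake: sum of degrees = 2|E| = 2 x 12 = 24)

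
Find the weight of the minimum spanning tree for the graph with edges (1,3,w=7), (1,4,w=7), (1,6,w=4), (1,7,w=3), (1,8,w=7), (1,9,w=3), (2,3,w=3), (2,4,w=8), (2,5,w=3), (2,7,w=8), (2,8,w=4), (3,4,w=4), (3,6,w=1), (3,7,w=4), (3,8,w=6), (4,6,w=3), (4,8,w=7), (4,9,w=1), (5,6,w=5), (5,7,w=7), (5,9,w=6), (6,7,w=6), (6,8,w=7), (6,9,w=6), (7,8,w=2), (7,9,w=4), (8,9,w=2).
18 (MST edges: (1,7,w=3), (2,3,w=3), (2,5,w=3), (3,6,w=1), (4,6,w=3), (4,9,w=1), (7,8,w=2), (8,9,w=2); sum of weights 3 + 3 + 3 + 1 + 3 + 1 + 2 + 2 = 18)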